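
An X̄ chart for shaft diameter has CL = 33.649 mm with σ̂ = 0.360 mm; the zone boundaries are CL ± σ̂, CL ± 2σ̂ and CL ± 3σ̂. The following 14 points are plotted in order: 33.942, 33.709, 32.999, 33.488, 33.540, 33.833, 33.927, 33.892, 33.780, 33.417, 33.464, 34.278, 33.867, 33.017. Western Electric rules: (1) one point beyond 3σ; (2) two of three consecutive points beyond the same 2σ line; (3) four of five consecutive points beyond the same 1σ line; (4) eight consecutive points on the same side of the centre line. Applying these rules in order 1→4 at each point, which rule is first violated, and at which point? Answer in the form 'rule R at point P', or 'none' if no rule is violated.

Zone of each point (C = within 1σ̂, B = 1σ̂–2σ̂, A = 2σ̂–3σ̂, * = beyond 3σ̂; sign = side of CL): 1:+C, 2:+C, 3:-B, 4:-C, 5:-C, 6:+C, 7:+C, 8:+C, 9:+C, 10:-C, 11:-C, 12:+B, 13:+C, 14:-B
No rule fires across all 14 points.

none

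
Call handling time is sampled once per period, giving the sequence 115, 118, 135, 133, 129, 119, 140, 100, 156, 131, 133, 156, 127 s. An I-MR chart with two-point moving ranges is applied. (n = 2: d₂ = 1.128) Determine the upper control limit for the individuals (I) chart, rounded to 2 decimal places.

181.57

X̄ = (115 + 118 + 135 + 133 + 129 + 119 + 140 + 100 + 156 + 131 + 133 + 156 + 127) / 13 = 130.1538
Moving ranges: 3, 17, 2, 4, 10, 21, 40, 56, 25, 2, 23, 29; M̄R̄ = 232.0000 / 12 = 19.3333
UCL = X̄ + 3·M̄R̄/d₂ = 130.1538 + 3 × 19.3333 / 1.128 = 181.5723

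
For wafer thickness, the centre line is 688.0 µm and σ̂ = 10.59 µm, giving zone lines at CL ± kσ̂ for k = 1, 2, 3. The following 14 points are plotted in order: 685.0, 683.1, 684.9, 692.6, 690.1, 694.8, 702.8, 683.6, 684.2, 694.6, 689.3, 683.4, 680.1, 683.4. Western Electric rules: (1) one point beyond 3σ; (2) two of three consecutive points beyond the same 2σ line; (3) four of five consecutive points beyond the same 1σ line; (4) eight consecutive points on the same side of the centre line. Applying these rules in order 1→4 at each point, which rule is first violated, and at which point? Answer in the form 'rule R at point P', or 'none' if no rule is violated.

none

Zone of each point (C = within 1σ̂, B = 1σ̂–2σ̂, A = 2σ̂–3σ̂, * = beyond 3σ̂; sign = side of CL): 1:-C, 2:-C, 3:-C, 4:+C, 5:+C, 6:+C, 7:+B, 8:-C, 9:-C, 10:+C, 11:+C, 12:-C, 13:-C, 14:-C
No rule fires across all 14 points.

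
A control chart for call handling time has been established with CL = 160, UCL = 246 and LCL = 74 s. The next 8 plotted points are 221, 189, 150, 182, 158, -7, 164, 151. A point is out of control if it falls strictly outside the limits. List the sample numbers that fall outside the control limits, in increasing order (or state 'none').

6

Compare each point to [74, 246]: sample 6 = -7 < LCL.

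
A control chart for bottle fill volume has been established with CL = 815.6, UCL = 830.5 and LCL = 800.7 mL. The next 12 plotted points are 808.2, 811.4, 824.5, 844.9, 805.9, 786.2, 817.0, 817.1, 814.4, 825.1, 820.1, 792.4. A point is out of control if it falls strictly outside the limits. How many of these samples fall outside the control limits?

3

Compare each point to [800.7, 830.5]: sample 4 = 844.9 > UCL; sample 6 = 786.2 < LCL; sample 12 = 792.4 < LCL.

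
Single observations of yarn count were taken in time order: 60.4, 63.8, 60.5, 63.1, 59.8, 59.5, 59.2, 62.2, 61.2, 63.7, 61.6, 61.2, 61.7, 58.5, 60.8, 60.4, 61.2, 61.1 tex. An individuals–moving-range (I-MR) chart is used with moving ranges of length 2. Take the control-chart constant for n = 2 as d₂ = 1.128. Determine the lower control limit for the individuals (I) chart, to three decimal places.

X̄ = (60.4 + 63.8 + 60.5 + 63.1 + 59.8 + 59.5 + 59.2 + 62.2 + 61.2 + 63.7 + 61.6 + 61.2 + 61.7 + 58.5 + 60.8 + 60.4 + 61.2 + 61.1) / 18 = 61.1056
Moving ranges: 3.4, 3.3, 2.6, 3.3, 0.3, 0.3, 3.0, 1.0, 2.5, 2.1, 0.4, 0.5, 3.2, 2.3, 0.4, 0.8, 0.1; M̄R̄ = 29.5000 / 17 = 1.7353
LCL = X̄ − 3·M̄R̄/d₂ = 61.1056 − 3 × 1.7353 / 1.128 = 56.4904

56.490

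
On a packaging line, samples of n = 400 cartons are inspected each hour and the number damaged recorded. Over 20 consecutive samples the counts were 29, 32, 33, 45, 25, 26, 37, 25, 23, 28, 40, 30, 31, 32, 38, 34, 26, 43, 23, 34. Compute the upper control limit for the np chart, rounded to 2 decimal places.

p̄ = Σdᵢ / (k·n) = 634 / (20 × 400) = 0.07925
UCL = np̄ + 3·√(np̄(1−p̄)) = 31.7000 + 3 × √(31.7000×0.92075) = 31.7000 + 3 × 5.4026 = 47.9077

47.91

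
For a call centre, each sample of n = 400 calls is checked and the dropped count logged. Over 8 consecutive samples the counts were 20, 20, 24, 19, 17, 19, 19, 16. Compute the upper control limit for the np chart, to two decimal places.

32.09

p̄ = Σdᵢ / (k·n) = 154 / (8 × 400) = 0.04813
UCL = np̄ + 3·√(np̄(1−p̄)) = 19.2500 + 3 × √(19.2500×0.95188) = 19.2500 + 3 × 4.2806 = 32.0918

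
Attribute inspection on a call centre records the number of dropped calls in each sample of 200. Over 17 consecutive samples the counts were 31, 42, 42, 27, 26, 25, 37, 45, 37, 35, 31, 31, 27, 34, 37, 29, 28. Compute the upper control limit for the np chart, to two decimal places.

48.96

p̄ = Σdᵢ / (k·n) = 564 / (17 × 200) = 0.16588
UCL = np̄ + 3·√(np̄(1−p̄)) = 33.1765 + 3 × √(33.1765×0.83412) = 33.1765 + 3 × 5.2605 = 48.9580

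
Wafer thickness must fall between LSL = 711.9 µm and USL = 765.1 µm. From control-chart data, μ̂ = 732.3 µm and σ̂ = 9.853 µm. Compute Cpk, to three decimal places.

0.690

Cpu = (USL − μ̂) / (3σ̂) = (765.1 − 732.3) / (3 × 9.853) = 1.1096; Cpl = (μ̂ − LSL) / (3σ̂) = (732.3 − 711.9) / (3 × 9.853) = 0.6901; Cpk = min(Cpu, Cpl) = 0.6901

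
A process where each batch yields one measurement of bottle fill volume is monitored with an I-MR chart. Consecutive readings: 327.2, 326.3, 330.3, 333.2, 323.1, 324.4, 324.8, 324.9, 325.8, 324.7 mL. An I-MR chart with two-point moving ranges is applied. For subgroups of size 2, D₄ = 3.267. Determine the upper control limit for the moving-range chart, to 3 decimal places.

Moving ranges: 0.9, 4.0, 2.9, 10.1, 1.3, 0.4, 0.1, 0.9, 1.1; M̄R̄ = 21.7000 / 9 = 2.4111
UCL_MR = D₄·M̄R̄ = 3.267 × 2.4111 = 7.8771

7.877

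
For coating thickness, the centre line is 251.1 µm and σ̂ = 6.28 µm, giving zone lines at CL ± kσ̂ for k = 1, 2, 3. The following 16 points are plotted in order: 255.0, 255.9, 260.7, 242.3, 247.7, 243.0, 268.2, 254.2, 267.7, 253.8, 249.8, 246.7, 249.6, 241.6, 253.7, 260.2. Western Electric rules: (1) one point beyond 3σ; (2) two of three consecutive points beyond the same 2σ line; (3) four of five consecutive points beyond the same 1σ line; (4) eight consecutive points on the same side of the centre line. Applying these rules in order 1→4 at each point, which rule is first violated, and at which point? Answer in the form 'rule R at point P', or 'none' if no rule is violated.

Zone of each point (C = within 1σ̂, B = 1σ̂–2σ̂, A = 2σ̂–3σ̂, * = beyond 3σ̂; sign = side of CL): 1:+C, 2:+C, 3:+B, 4:-B, 5:-C, 6:-B, 7:+A, 8:+C, 9:+A, 10:+C, 11:-C, 12:-C, 13:-C, 14:-B, 15:+C, 16:+B
Rule 2 (two of three consecutive points beyond the same 2σ limit) is satisfied at point 9.

rule 2 at point 9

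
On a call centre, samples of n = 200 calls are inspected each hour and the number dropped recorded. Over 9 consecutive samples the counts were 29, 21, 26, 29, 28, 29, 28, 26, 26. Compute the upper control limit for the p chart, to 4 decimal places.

p̄ = Σdᵢ / (k·n) = 242 / (9 × 200) = 0.13444
UCL = p̄ + 3·√(p̄(1−p̄)/n) = 0.13444 + 3 × √(0.13444×0.86556/200) = 0.13444 + 3 × 0.02412 = 0.20681

0.2068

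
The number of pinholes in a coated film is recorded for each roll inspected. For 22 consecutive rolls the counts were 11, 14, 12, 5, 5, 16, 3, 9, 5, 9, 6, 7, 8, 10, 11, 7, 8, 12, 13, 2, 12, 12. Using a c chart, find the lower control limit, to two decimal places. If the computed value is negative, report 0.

0.00

c̄ = (11 + 14 + 12 + 5 + 5 + 16 + 3 + 9 + 5 + 9 + 6 + 7 + 8 + 10 + 11 + 7 + 8 + 12 + 13 + 2 + 12 + 12) / 22 = 197 / 22 = 8.9545
LCL = c̄ − 3√c̄ = 8.9545 − 3 × 2.9924 = -0.0227 → 0 (cannot be negative)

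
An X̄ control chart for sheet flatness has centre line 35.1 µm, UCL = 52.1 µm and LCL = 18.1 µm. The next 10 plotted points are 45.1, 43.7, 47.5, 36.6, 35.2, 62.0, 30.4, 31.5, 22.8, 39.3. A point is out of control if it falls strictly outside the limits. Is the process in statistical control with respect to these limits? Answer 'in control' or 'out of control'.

out of control

Compare each point to [18.1, 52.1]: sample 6 = 62.0 > UCL.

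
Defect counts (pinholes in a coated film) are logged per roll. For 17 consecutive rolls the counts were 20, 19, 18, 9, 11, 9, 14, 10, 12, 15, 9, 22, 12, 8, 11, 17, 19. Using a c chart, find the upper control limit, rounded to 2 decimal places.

c̄ = (20 + 19 + 18 + 9 + 11 + 9 + 14 + 10 + 12 + 15 + 9 + 22 + 12 + 8 + 11 + 17 + 19) / 17 = 235 / 17 = 13.8235
UCL = c̄ + 3√c̄ = 13.8235 + 3 × √13.8235 = 13.8235 + 3 × 3.7180 = 24.9775

24.98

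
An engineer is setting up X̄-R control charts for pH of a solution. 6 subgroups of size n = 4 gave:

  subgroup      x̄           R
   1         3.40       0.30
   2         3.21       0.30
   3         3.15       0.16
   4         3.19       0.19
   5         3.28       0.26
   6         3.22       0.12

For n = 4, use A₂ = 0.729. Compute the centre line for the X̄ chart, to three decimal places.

X̄̄ = (3.40 + 3.21 + 3.15 + 3.19 + 3.28 + 3.22) / 6 = 19.4500 / 6 = 3.2417
CL = X̄̄ = 3.2417

3.242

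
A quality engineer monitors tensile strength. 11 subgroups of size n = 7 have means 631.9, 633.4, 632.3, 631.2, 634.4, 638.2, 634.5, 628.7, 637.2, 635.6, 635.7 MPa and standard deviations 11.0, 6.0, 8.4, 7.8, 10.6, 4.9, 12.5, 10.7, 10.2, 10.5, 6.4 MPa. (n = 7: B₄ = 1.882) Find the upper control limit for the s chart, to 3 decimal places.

s̄ = (11.0 + 6.0 + 8.4 + 7.8 + 10.6 + 4.9 + 12.5 + 10.7 + 10.2 + 10.5 + 6.4) / 11 = 9.0000
UCL_s = B₄·s̄ = 1.882 × 9.0000 = 16.9380

16.938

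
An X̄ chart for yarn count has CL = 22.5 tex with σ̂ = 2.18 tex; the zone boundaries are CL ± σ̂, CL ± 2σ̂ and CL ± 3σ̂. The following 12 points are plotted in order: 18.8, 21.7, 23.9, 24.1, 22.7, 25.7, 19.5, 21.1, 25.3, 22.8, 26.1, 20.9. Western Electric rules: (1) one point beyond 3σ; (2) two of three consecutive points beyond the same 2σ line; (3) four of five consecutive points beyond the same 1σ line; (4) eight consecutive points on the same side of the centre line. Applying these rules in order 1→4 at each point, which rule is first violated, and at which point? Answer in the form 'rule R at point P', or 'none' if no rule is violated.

Zone of each point (C = within 1σ̂, B = 1σ̂–2σ̂, A = 2σ̂–3σ̂, * = beyond 3σ̂; sign = side of CL): 1:-B, 2:-C, 3:+C, 4:+C, 5:+C, 6:+B, 7:-B, 8:-C, 9:+B, 10:+C, 11:+B, 12:-C
No rule fires across all 12 points.

none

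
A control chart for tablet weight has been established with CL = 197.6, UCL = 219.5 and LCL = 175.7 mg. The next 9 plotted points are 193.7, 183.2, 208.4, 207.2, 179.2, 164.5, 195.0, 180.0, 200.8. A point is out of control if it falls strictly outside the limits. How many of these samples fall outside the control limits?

1

Compare each point to [175.7, 219.5]: sample 6 = 164.5 < LCL.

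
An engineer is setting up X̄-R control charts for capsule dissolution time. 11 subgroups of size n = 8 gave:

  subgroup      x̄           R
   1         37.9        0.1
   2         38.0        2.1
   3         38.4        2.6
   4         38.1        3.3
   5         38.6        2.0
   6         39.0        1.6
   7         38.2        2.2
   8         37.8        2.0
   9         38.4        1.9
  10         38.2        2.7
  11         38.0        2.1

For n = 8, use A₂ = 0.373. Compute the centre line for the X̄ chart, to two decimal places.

38.24

X̄̄ = (37.9 + 38.0 + 38.4 + 38.1 + 38.6 + 39.0 + 38.2 + 37.8 + 38.4 + 38.2 + 38.0) / 11 = 420.6000 / 11 = 38.2364
CL = X̄̄ = 38.2364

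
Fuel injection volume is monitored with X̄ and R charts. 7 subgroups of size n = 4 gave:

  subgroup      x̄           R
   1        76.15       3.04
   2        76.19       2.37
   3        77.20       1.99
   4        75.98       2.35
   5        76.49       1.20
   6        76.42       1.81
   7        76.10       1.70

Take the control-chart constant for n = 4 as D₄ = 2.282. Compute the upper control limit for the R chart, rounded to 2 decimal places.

4.71

R̄ = (3.04 + 2.37 + 1.99 + 2.35 + 1.20 + 1.81 + 1.70) / 7 = 14.4600 / 7 = 2.0657
UCL_R = D₄·R̄ = 2.282 × 2.0657 = 4.7140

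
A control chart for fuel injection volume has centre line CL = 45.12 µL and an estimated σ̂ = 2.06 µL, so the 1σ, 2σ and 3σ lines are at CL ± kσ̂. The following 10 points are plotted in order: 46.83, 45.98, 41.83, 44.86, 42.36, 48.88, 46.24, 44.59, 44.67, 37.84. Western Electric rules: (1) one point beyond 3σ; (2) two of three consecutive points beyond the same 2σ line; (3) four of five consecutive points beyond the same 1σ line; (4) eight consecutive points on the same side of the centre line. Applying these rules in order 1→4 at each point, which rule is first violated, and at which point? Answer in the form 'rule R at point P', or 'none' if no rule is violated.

rule 1 at point 10

Zone of each point (C = within 1σ̂, B = 1σ̂–2σ̂, A = 2σ̂–3σ̂, * = beyond 3σ̂; sign = side of CL): 1:+C, 2:+C, 3:-B, 4:-C, 5:-B, 6:+B, 7:+C, 8:-C, 9:-C, 10:-*
Rule 1 (one point beyond the 3σ limits) is satisfied at point 10.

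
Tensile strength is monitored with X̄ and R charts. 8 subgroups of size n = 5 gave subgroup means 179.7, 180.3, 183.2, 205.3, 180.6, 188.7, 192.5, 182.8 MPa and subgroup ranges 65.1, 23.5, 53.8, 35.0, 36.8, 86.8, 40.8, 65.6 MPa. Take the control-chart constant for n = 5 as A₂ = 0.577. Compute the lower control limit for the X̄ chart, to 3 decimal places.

X̄̄ = (179.7 + 180.3 + 183.2 + 205.3 + 180.6 + 188.7 + 192.5 + 182.8) / 8 = 1493.1000 / 8 = 186.6375
R̄ = (65.1 + 23.5 + 53.8 + 35.0 + 36.8 + 86.8 + 40.8 + 65.6) / 8 = 407.4000 / 8 = 50.9250
LCL = X̄̄ − A₂·R̄ = 186.6375 − 0.577 × 50.9250 = 157.2538

157.254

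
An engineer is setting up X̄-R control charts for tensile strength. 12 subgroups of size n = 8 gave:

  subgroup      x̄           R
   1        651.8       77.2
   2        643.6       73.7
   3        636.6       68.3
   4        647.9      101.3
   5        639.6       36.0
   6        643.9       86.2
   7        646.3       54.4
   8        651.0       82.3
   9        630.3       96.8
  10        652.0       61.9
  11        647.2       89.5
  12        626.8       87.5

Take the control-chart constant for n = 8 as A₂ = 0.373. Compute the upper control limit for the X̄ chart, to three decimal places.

X̄̄ = (651.8 + 643.6 + 636.6 + 647.9 + 639.6 + 643.9 + 646.3 + 651.0 + 630.3 + 652.0 + 647.2 + 626.8) / 12 = 7717.0000 / 12 = 643.0833
R̄ = (77.2 + 73.7 + 68.3 + 101.3 + 36.0 + 86.2 + 54.4 + 82.3 + 96.8 + 61.9 + 89.5 + 87.5) / 12 = 915.1000 / 12 = 76.2583
UCL = X̄̄ + A₂·R̄ = 643.0833 + 0.373 × 76.2583 = 671.5277

671.528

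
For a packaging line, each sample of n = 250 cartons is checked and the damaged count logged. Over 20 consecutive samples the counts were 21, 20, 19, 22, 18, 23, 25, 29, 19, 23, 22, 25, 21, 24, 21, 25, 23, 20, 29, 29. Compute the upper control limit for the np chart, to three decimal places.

p̄ = Σdᵢ / (k·n) = 458 / (20 × 250) = 0.09160
UCL = np̄ + 3·√(np̄(1−p̄)) = 22.9000 + 3 × √(22.9000×0.90840) = 22.9000 + 3 × 4.5610 = 36.5829

36.583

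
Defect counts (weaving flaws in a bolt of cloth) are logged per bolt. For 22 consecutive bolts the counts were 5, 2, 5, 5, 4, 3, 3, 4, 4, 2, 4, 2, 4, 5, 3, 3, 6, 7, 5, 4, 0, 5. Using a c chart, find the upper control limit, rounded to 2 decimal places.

c̄ = (5 + 2 + 5 + 5 + 4 + 3 + 3 + 4 + 4 + 2 + 4 + 2 + 4 + 5 + 3 + 3 + 6 + 7 + 5 + 4 + 0 + 5) / 22 = 85 / 22 = 3.8636
UCL = c̄ + 3√c̄ = 3.8636 + 3 × √3.8636 = 3.8636 + 3 × 1.9656 = 9.7605

9.76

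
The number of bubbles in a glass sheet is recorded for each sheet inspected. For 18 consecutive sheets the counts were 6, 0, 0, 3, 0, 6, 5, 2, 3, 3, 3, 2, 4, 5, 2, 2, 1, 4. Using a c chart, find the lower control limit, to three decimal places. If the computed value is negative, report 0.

0.000

c̄ = (6 + 0 + 0 + 3 + 0 + 6 + 5 + 2 + 3 + 3 + 3 + 2 + 4 + 5 + 2 + 2 + 1 + 4) / 18 = 51 / 18 = 2.8333
LCL = c̄ − 3√c̄ = 2.8333 − 3 × 1.6833 = -2.2164 → 0 (cannot be negative)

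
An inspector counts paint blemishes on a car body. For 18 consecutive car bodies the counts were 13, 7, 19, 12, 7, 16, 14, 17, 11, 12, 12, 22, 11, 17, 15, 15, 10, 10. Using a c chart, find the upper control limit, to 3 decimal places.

c̄ = (13 + 7 + 19 + 12 + 7 + 16 + 14 + 17 + 11 + 12 + 12 + 22 + 11 + 17 + 15 + 15 + 10 + 10) / 18 = 240 / 18 = 13.3333
UCL = c̄ + 3√c̄ = 13.3333 + 3 × √13.3333 = 13.3333 + 3 × 3.6515 = 24.2878

24.288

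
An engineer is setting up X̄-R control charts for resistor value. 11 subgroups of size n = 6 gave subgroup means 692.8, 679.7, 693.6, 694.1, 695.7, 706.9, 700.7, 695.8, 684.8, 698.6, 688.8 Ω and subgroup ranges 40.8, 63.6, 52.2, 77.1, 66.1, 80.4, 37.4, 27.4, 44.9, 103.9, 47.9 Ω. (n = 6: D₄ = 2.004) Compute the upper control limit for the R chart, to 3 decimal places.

R̄ = (40.8 + 63.6 + 52.2 + 77.1 + 66.1 + 80.4 + 37.4 + 27.4 + 44.9 + 103.9 + 47.9) / 11 = 641.7000 / 11 = 58.3364
UCL_R = D₄·R̄ = 2.004 × 58.3364 = 116.9061

116.906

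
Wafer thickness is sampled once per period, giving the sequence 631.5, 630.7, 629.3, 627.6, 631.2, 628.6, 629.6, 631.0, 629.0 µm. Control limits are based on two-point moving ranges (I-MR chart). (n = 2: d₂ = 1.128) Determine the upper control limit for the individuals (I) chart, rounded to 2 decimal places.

634.65

X̄ = (631.5 + 630.7 + 629.3 + 627.6 + 631.2 + 628.6 + 629.6 + 631.0 + 629.0) / 9 = 629.8333
Moving ranges: 0.8, 1.4, 1.7, 3.6, 2.6, 1.0, 1.4, 2.0; M̄R̄ = 14.5000 / 8 = 1.8125
UCL = X̄ + 3·M̄R̄/d₂ = 629.8333 + 3 × 1.8125 / 1.128 = 634.6538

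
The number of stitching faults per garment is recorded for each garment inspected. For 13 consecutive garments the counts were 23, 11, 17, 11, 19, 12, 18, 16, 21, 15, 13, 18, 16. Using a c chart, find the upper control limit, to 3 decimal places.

c̄ = (23 + 11 + 17 + 11 + 19 + 12 + 18 + 16 + 21 + 15 + 13 + 18 + 16) / 13 = 210 / 13 = 16.1538
UCL = c̄ + 3√c̄ = 16.1538 + 3 × √16.1538 = 16.1538 + 3 × 4.0192 = 28.2114

28.211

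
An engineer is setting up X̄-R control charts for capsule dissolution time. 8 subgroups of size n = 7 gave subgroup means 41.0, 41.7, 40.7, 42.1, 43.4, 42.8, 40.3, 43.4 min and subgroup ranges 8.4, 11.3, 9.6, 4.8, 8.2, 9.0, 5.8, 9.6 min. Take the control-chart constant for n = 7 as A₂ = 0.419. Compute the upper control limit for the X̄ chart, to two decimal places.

45.42

X̄̄ = (41.0 + 41.7 + 40.7 + 42.1 + 43.4 + 42.8 + 40.3 + 43.4) / 8 = 335.4000 / 8 = 41.9250
R̄ = (8.4 + 11.3 + 9.6 + 4.8 + 8.2 + 9.0 + 5.8 + 9.6) / 8 = 66.7000 / 8 = 8.3375
UCL = X̄̄ + A₂·R̄ = 41.9250 + 0.419 × 8.3375 = 45.4184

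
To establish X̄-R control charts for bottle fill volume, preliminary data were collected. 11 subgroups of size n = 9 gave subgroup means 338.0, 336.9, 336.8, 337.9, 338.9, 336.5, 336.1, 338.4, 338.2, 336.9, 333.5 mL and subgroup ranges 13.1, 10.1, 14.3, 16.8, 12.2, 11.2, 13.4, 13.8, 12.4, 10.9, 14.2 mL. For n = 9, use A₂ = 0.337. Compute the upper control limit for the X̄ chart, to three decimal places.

X̄̄ = (338.0 + 336.9 + 336.8 + 337.9 + 338.9 + 336.5 + 336.1 + 338.4 + 338.2 + 336.9 + 333.5) / 11 = 3708.1000 / 11 = 337.1000
R̄ = (13.1 + 10.1 + 14.3 + 16.8 + 12.2 + 11.2 + 13.4 + 13.8 + 12.4 + 10.9 + 14.2) / 11 = 142.4000 / 11 = 12.9455
UCL = X̄̄ + A₂·R̄ = 337.1000 + 0.337 × 12.9455 = 341.4626

341.463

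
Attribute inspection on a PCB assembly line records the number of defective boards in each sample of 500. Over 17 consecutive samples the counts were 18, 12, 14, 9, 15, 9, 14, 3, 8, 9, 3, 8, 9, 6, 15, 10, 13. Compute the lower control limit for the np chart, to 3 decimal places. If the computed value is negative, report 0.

0.768

p̄ = Σdᵢ / (k·n) = 175 / (17 × 500) = 0.02059
LCL = np̄ − 3·√(np̄(1−p̄)) = 10.2941 − 3 × 3.1752 = 0.7684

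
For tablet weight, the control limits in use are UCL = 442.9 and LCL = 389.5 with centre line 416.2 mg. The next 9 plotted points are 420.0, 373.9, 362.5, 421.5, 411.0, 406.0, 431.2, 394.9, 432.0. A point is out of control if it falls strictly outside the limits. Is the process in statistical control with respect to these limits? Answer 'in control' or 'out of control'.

Compare each point to [389.5, 442.9]: sample 2 = 373.9 < LCL; sample 3 = 362.5 < LCL.

out of control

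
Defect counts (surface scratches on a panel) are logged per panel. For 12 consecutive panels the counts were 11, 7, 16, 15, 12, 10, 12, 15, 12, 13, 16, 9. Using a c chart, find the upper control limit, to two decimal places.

22.87

c̄ = (11 + 7 + 16 + 15 + 12 + 10 + 12 + 15 + 12 + 13 + 16 + 9) / 12 = 148 / 12 = 12.3333
UCL = c̄ + 3√c̄ = 12.3333 + 3 × √12.3333 = 12.3333 + 3 × 3.5119 = 22.8690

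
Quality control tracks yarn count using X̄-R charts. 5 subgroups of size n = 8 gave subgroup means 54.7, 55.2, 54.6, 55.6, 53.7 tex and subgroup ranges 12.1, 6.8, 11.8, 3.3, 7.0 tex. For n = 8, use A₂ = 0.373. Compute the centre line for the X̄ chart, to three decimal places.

X̄̄ = (54.7 + 55.2 + 54.6 + 55.6 + 53.7) / 5 = 273.8000 / 5 = 54.7600
CL = X̄̄ = 54.7600

54.760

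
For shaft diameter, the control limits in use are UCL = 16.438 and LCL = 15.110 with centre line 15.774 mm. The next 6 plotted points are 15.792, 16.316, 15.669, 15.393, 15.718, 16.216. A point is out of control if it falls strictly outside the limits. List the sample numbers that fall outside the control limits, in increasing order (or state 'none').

none

All 6 points lie within [15.110, 16.438].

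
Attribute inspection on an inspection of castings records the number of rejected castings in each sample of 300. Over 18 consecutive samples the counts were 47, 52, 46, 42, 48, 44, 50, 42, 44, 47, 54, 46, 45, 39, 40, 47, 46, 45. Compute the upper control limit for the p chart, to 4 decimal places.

0.2149

p̄ = Σdᵢ / (k·n) = 824 / (18 × 300) = 0.15259
UCL = p̄ + 3·√(p̄(1−p̄)/n) = 0.15259 + 3 × √(0.15259×0.84741/300) = 0.15259 + 3 × 0.02076 = 0.21488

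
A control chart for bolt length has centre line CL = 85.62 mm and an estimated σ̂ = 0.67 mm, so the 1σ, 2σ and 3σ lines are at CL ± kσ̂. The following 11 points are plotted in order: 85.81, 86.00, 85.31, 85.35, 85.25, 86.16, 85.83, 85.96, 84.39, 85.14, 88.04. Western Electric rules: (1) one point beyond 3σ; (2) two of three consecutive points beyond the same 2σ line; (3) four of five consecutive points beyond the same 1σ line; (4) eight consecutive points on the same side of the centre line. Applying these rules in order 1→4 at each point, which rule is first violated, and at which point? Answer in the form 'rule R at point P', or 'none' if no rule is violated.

Zone of each point (C = within 1σ̂, B = 1σ̂–2σ̂, A = 2σ̂–3σ̂, * = beyond 3σ̂; sign = side of CL): 1:+C, 2:+C, 3:-C, 4:-C, 5:-C, 6:+C, 7:+C, 8:+C, 9:-B, 10:-C, 11:+*
Rule 1 (one point beyond the 3σ limits) is satisfied at point 11.

rule 1 at point 11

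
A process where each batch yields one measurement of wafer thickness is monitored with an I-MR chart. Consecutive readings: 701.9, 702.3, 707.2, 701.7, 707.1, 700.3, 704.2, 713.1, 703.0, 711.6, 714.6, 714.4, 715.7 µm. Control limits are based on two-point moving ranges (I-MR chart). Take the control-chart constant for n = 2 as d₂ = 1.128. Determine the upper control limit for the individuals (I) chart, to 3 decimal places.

X̄ = (701.9 + 702.3 + 707.2 + 701.7 + 707.1 + 700.3 + 704.2 + 713.1 + 703.0 + 711.6 + 714.6 + 714.4 + 715.7) / 13 = 707.4692
Moving ranges: 0.4, 4.9, 5.5, 5.4, 6.8, 3.9, 8.9, 10.1, 8.6, 3.0, 0.2, 1.3; M̄R̄ = 59.0000 / 12 = 4.9167
UCL = X̄ + 3·M̄R̄/d₂ = 707.4692 + 3 × 4.9167 / 1.128 = 720.5455

720.545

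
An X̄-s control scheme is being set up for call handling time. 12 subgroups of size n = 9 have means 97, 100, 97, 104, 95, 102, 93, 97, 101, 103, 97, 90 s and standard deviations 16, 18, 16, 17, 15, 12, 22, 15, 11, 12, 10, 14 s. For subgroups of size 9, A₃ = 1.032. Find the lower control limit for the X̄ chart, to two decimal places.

X̄̄ = (97 + 100 + 97 + 104 + 95 + 102 + 93 + 97 + 101 + 103 + 97 + 90) / 12 = 98.0000
s̄ = (16 + 18 + 16 + 17 + 15 + 12 + 22 + 15 + 11 + 12 + 10 + 14) / 12 = 14.8333
LCL = X̄̄ − A₃·s̄ = 98.0000 − 1.032 × 14.8333 = 82.6920

82.69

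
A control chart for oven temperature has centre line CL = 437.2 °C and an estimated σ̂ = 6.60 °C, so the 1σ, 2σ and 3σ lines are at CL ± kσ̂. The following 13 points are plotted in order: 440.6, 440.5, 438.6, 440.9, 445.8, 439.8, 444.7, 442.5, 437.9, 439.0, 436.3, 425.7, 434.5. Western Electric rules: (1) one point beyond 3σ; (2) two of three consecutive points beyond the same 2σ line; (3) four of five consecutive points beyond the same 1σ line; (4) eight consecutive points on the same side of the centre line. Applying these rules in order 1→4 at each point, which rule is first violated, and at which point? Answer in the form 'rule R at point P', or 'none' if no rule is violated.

Zone of each point (C = within 1σ̂, B = 1σ̂–2σ̂, A = 2σ̂–3σ̂, * = beyond 3σ̂; sign = side of CL): 1:+C, 2:+C, 3:+C, 4:+C, 5:+B, 6:+C, 7:+B, 8:+C, 9:+C, 10:+C, 11:-C, 12:-B, 13:-C
Rule 4 (eight consecutive points on the same side of the centre line) is satisfied at point 8.

rule 4 at point 8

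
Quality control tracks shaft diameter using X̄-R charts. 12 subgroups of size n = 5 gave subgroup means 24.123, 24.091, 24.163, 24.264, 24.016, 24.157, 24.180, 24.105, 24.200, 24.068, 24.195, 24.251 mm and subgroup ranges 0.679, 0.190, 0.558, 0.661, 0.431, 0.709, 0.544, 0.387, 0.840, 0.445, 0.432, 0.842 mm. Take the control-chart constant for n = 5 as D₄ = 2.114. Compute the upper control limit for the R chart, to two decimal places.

R̄ = (0.679 + 0.190 + 0.558 + 0.661 + 0.431 + 0.709 + 0.544 + 0.387 + 0.840 + 0.445 + 0.432 + 0.842) / 12 = 6.7180 / 12 = 0.5598
UCL_R = D₄·R̄ = 2.114 × 0.5598 = 1.1835

1.18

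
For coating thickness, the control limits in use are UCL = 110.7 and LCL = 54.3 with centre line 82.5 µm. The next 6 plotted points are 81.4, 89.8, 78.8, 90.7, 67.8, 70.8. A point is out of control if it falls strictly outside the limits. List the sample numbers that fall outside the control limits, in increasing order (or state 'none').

none

All 6 points lie within [54.3, 110.7].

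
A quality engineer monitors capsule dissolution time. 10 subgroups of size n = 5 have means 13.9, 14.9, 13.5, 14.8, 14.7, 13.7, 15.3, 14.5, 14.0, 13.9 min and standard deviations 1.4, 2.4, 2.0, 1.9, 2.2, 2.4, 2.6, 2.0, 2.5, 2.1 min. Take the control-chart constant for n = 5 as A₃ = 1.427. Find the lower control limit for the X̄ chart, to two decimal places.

11.25

X̄̄ = (13.9 + 14.9 + 13.5 + 14.8 + 14.7 + 13.7 + 15.3 + 14.5 + 14.0 + 13.9) / 10 = 14.3200
s̄ = (1.4 + 2.4 + 2.0 + 1.9 + 2.2 + 2.4 + 2.6 + 2.0 + 2.5 + 2.1) / 10 = 2.1500
LCL = X̄̄ − A₃·s̄ = 14.3200 − 1.427 × 2.1500 = 11.2519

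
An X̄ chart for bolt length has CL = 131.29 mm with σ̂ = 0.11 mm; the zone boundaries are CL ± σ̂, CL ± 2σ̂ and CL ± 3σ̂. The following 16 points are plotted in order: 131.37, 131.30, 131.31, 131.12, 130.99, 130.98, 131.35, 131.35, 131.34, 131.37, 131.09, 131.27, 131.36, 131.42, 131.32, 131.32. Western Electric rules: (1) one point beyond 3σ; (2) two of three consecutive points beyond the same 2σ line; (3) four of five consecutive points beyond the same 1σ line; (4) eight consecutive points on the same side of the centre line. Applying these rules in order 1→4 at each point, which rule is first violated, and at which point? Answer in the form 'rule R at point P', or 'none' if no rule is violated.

Zone of each point (C = within 1σ̂, B = 1σ̂–2σ̂, A = 2σ̂–3σ̂, * = beyond 3σ̂; sign = side of CL): 1:+C, 2:+C, 3:+C, 4:-B, 5:-A, 6:-A, 7:+C, 8:+C, 9:+C, 10:+C, 11:-B, 12:-C, 13:+C, 14:+B, 15:+C, 16:+C
Rule 2 (two of three consecutive points beyond the same 2σ limit) is satisfied at point 6.

rule 2 at point 6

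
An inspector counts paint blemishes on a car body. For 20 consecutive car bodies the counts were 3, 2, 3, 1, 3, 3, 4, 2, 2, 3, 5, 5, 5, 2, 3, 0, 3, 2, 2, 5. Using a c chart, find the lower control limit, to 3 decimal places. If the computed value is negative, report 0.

c̄ = (3 + 2 + 3 + 1 + 3 + 3 + 4 + 2 + 2 + 3 + 5 + 5 + 5 + 2 + 3 + 0 + 3 + 2 + 2 + 5) / 20 = 58 / 20 = 2.9000
LCL = c̄ − 3√c̄ = 2.9000 − 3 × 1.7029 = -2.2088 → 0 (cannot be negative)

0.000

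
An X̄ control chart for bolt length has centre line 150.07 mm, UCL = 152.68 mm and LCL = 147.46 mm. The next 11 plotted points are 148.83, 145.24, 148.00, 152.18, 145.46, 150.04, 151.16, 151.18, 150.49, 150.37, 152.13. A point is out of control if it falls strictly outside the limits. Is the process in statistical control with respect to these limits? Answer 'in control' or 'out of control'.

Compare each point to [147.46, 152.68]: sample 2 = 145.24 < LCL; sample 5 = 145.46 < LCL.

out of control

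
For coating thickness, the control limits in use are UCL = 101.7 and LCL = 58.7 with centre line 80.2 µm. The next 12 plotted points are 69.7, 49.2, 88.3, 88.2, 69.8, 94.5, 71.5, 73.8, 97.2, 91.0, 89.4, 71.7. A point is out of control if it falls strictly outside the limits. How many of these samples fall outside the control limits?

1

Compare each point to [58.7, 101.7]: sample 2 = 49.2 < LCL.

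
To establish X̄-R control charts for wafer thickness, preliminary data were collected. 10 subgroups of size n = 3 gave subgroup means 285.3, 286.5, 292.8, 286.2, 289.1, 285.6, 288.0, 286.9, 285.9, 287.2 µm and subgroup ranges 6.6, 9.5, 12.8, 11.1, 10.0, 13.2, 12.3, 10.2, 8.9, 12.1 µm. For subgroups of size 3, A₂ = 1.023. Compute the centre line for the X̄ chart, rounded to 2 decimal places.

287.35

X̄̄ = (285.3 + 286.5 + 292.8 + 286.2 + 289.1 + 285.6 + 288.0 + 286.9 + 285.9 + 287.2) / 10 = 2873.5000 / 10 = 287.3500
CL = X̄̄ = 287.3500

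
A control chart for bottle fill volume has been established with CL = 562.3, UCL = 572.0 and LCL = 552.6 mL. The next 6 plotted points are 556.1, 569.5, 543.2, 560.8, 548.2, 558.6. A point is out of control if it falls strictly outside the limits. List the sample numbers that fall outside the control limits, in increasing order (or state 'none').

Compare each point to [552.6, 572.0]: sample 3 = 543.2 < LCL; sample 5 = 548.2 < LCL.

3, 5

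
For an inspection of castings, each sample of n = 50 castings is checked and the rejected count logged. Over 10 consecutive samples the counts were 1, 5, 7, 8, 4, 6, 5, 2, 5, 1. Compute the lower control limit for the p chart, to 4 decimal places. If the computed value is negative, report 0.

p̄ = Σdᵢ / (k·n) = 44 / (10 × 50) = 0.08800
LCL = p̄ − 3·√(p̄(1−p̄)/n) = 0.08800 − 3 × 0.04006 = -0.03219 → 0 (negative, so LCL = 0)

0.0000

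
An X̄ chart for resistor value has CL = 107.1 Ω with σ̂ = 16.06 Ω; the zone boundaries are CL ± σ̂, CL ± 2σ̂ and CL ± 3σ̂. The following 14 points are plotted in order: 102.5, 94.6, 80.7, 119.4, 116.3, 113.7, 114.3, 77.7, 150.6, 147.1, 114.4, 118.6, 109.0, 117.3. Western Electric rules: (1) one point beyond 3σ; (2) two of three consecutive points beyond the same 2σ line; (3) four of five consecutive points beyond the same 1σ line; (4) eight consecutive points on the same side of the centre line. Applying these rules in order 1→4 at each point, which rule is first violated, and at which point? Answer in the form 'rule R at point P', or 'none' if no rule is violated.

rule 2 at point 10

Zone of each point (C = within 1σ̂, B = 1σ̂–2σ̂, A = 2σ̂–3σ̂, * = beyond 3σ̂; sign = side of CL): 1:-C, 2:-C, 3:-B, 4:+C, 5:+C, 6:+C, 7:+C, 8:-B, 9:+A, 10:+A, 11:+C, 12:+C, 13:+C, 14:+C
Rule 2 (two of three consecutive points beyond the same 2σ limit) is satisfied at point 10.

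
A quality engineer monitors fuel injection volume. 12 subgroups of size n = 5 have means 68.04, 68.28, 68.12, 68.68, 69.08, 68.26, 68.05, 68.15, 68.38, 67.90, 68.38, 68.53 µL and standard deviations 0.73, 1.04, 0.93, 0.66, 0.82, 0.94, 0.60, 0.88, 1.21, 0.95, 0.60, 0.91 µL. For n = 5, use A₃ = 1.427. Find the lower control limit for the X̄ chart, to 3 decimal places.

X̄̄ = (68.04 + 68.28 + 68.12 + 68.68 + 69.08 + 68.26 + 68.05 + 68.15 + 68.38 + 67.90 + 68.38 + 68.53) / 12 = 68.3208
s̄ = (0.73 + 1.04 + 0.93 + 0.66 + 0.82 + 0.94 + 0.60 + 0.88 + 1.21 + 0.95 + 0.60 + 0.91) / 12 = 0.8558
LCL = X̄̄ − A₃·s̄ = 68.3208 − 1.427 × 0.8558 = 67.0996

67.100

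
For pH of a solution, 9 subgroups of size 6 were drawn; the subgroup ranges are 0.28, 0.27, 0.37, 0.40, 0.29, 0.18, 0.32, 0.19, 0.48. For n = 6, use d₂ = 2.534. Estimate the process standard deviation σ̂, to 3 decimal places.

0.122

R̄ = (0.28 + 0.27 + 0.37 + 0.40 + 0.29 + 0.18 + 0.32 + 0.19 + 0.48) / 9 = 0.3089
σ̂ = R̄ / d₂ = 0.3089 / 2.534 = 0.1219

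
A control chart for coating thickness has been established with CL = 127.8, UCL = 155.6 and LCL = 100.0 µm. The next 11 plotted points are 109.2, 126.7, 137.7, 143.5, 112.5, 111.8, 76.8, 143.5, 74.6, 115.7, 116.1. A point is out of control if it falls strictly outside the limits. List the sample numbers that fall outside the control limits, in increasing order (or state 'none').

7, 9

Compare each point to [100.0, 155.6]: sample 7 = 76.8 < LCL; sample 9 = 74.6 < LCL.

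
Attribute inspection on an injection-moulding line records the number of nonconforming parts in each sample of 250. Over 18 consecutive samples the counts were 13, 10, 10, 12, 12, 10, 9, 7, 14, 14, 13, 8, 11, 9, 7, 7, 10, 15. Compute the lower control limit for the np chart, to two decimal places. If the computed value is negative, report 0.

1.05

p̄ = Σdᵢ / (k·n) = 191 / (18 × 250) = 0.04244
LCL = np̄ − 3·√(np̄(1−p̄)) = 10.6111 − 3 × 3.1876 = 1.0483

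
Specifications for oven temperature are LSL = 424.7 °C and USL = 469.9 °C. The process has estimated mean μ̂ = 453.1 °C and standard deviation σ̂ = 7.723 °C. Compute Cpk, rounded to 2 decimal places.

0.73

Cpu = (USL − μ̂) / (3σ̂) = (469.9 − 453.1) / (3 × 7.723) = 0.7251; Cpl = (μ̂ − LSL) / (3σ̂) = (453.1 − 424.7) / (3 × 7.723) = 1.2258; Cpk = min(Cpu, Cpl) = 0.7251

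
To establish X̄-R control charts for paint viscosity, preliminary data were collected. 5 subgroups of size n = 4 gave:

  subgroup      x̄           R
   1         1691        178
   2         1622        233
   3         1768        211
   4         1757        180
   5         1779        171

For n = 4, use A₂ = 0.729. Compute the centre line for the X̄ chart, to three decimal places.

1723.400

X̄̄ = (1691 + 1622 + 1768 + 1757 + 1779) / 5 = 8617.0000 / 5 = 1723.4000
CL = X̄̄ = 1723.4000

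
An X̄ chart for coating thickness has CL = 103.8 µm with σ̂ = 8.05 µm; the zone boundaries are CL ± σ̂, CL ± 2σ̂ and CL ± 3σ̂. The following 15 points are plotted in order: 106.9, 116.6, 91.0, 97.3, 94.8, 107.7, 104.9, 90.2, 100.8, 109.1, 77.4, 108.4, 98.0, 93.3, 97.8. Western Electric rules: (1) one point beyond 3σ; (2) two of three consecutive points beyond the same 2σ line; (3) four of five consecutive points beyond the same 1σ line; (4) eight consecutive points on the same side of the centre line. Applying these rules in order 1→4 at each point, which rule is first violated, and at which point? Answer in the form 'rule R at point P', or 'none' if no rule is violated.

rule 1 at point 11

Zone of each point (C = within 1σ̂, B = 1σ̂–2σ̂, A = 2σ̂–3σ̂, * = beyond 3σ̂; sign = side of CL): 1:+C, 2:+B, 3:-B, 4:-C, 5:-B, 6:+C, 7:+C, 8:-B, 9:-C, 10:+C, 11:-*, 12:+C, 13:-C, 14:-B, 15:-C
Rule 1 (one point beyond the 3σ limits) is satisfied at point 11.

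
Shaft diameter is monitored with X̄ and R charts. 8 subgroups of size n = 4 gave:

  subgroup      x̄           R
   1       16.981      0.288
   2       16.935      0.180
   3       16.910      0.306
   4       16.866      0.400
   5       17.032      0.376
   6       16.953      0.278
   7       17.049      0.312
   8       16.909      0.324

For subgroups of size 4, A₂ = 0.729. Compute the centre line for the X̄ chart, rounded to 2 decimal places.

16.95

X̄̄ = (16.981 + 16.935 + 16.910 + 16.866 + 17.032 + 16.953 + 17.049 + 16.909) / 8 = 135.6350 / 8 = 16.9544
CL = X̄̄ = 16.9544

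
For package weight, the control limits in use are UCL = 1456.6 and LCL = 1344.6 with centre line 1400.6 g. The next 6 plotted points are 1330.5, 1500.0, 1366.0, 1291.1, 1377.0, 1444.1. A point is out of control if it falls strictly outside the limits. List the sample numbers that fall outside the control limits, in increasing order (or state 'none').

Compare each point to [1344.6, 1456.6]: sample 1 = 1330.5 < LCL; sample 2 = 1500.0 > UCL; sample 4 = 1291.1 < LCL.

1, 2, 4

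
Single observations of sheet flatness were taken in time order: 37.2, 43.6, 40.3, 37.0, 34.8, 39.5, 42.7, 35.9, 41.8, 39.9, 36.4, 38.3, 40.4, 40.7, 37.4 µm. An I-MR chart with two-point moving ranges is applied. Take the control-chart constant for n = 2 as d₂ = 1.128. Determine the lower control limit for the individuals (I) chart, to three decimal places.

X̄ = (37.2 + 43.6 + 40.3 + 37.0 + 34.8 + 39.5 + 42.7 + 35.9 + 41.8 + 39.9 + 36.4 + 38.3 + 40.4 + 40.7 + 37.4) / 15 = 39.0600
Moving ranges: 6.4, 3.3, 3.3, 2.2, 4.7, 3.2, 6.8, 5.9, 1.9, 3.5, 1.9, 2.1, 0.3, 3.3; M̄R̄ = 48.8000 / 14 = 3.4857
LCL = X̄ − 3·M̄R̄/d₂ = 39.0600 − 3 × 3.4857 / 1.128 = 29.7895

29.789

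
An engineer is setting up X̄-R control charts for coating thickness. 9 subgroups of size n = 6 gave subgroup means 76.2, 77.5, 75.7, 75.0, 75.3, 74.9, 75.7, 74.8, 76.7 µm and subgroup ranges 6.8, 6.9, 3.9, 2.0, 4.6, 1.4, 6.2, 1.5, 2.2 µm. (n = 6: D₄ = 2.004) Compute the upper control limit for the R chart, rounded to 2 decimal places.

7.90

R̄ = (6.8 + 6.9 + 3.9 + 2.0 + 4.6 + 1.4 + 6.2 + 1.5 + 2.2) / 9 = 35.5000 / 9 = 3.9444
UCL_R = D₄·R̄ = 2.004 × 3.9444 = 7.9047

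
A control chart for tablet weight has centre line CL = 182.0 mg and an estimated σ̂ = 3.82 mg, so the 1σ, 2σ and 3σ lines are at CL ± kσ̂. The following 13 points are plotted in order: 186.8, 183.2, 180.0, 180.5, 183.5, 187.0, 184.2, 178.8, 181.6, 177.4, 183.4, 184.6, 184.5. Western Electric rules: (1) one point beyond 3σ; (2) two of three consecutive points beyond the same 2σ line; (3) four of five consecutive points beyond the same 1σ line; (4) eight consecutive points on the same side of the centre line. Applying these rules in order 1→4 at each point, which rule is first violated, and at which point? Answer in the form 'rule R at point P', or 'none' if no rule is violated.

none

Zone of each point (C = within 1σ̂, B = 1σ̂–2σ̂, A = 2σ̂–3σ̂, * = beyond 3σ̂; sign = side of CL): 1:+B, 2:+C, 3:-C, 4:-C, 5:+C, 6:+B, 7:+C, 8:-C, 9:-C, 10:-B, 11:+C, 12:+C, 13:+C
No rule fires across all 13 points.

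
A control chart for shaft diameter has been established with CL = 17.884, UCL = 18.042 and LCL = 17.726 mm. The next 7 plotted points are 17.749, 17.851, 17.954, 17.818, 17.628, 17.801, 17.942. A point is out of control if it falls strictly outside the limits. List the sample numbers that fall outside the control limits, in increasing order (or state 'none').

Compare each point to [17.726, 18.042]: sample 5 = 17.628 < LCL.

5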